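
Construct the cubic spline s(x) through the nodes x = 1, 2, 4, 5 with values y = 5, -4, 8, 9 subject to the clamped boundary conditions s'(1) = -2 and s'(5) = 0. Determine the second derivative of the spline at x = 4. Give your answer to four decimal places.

With m_i denoting the second derivative at x_i, h_i = 1, 2, 1, and Δ_i = (y_(i+1) − y_i)/h_i = -9, 6, 1:
  1·m_0 + 6·m_1 + 2·m_2 = 6(Δ_1 - Δ_0) = 90
  2·m_1 + 6·m_2 + 1·m_3 = 6(Δ_2 - Δ_1) = -30
Clamped end conditions give two more equations: 2h_0·m_0 + h_0·m_1 = 6(Δ_0 - s'(1)) = -42 and h_2·m_2 + 2h_2·m_3 = 6(s'(5) - Δ_2) = -6.
Solving: m_0 = -1178/35, m_1 = 886/35, m_2 = -494/35, m_3 = 142/35.

-14.1143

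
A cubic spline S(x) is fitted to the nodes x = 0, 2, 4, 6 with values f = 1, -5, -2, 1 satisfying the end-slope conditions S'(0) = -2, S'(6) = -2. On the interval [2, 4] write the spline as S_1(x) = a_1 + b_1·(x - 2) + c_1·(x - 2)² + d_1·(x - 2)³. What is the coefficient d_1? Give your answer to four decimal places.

Let σ_i = S''(x_i). Step sizes h_i = 2, 2, 2; slopes of the chords Δ_i = (y_(i+1) - y_i)/h_i = -3, 3/2, 3/2.
  2·σ_0 + 8·σ_1 + 2·σ_2 = 6(Δ_1 - Δ_0) = 27
  2·σ_1 + 8·σ_2 + 2·σ_3 = 6(Δ_2 - Δ_1) = 0
Clamped end conditions give two more equations: 2h_0·σ_0 + h_0·σ_1 = 6(Δ_0 - S'(0)) = -6 and h_2·σ_2 + 2h_2·σ_3 = 6(S'(6) - Δ_2) = -21.
Hence σ_0 = -18/5, σ_1 = 21/5, σ_2 = 3/10, σ_3 = -27/5.
On [2, 4], with S_1(x) = a_1 + b_1·(x - 2) + c_1·(x - 2)² + d_1·(x - 2)³: c_1 = σ_1/2 = 21/10, d_1 = (σ_2 - σ_1)/(6h_1) = -13/40, b_1 = Δ_1 - h_1(2σ_1 + σ_2)/6 = -7/5.

-0.3250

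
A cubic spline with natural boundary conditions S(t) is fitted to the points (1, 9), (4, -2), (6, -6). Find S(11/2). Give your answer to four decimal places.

-5.1563

With M_i denoting the second derivative at x_i, h_i = 3, 2, and Δ_i = (y_(i+1) − y_i)/h_i = -11/3, -2:
  3·M_0 + 10·M_1 + 2·M_2 = 6(Δ_1 - Δ_0) = 10
Natural end conditions: M_0 = M_2 = 0.
Forward elimination and back-substitution give M_0 = 0, M_1 = 1, M_2 = 0.
On [4, 6], S(t) = -2 - 8/3·(t - 4) + 1/2·(t - 4)² - 1/12·(t - 4)³.
With (t - 4) = 3/2: S(11/2) = -165/32.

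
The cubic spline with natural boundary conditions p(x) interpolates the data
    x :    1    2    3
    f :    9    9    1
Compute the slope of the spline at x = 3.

-10

Write σ_i for p''(x_i). With h_i = 1, 1 and divided differences Δ_i = 0, -8, the continuity of p' gives the tridiagonal system
  1·σ_0 + 4·σ_1 + 1·σ_2 = 6(Δ_1 - Δ_0) = -48
Natural end conditions: σ_0 = σ_2 = 0.
Solving: σ_0 = 0, σ_1 = -12, σ_2 = 0.
On [2, 3], p'(x) = b_1 + 2c_1·(x - 2) + 3d_1·(x - 2)² with b_1 = Δ_1 - h_1(2σ_1 + σ_2)/6 = -4, c_1 = σ_1/2 = -6, d_1 = (σ_2 - σ_1)/(6h_1) = 2. So p'(3) = -10.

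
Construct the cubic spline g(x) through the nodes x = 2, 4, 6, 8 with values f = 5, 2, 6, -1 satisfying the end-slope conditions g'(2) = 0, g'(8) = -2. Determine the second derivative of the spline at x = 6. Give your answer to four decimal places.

Put m_i = g'' at the i-th knot. Here h = (2, 2, 2) and Δ = (-3/2, 2, -7/2), so the interior equations h_(i-1)·m_(i-1) + 2(h_(i-1)+h_i)·m_i + h_i·m_(i+1) = 6(Δ_i − Δ_(i-1)) read
  2·m_0 + 8·m_1 + 2·m_2 = 6(Δ_1 - Δ_0) = 21
  2·m_1 + 8·m_2 + 2·m_3 = 6(Δ_2 - Δ_1) = -33
Clamped end conditions give two more equations: 2h_0·m_0 + h_0·m_1 = 6(Δ_0 - g'(2)) = -9 and h_2·m_2 + 2h_2·m_3 = 6(g'(8) - Δ_2) = 9.
Solving the tridiagonal system: m_0 = -76/15, m_1 = 169/30, m_2 = -209/30, m_3 = 86/15.

-6.9667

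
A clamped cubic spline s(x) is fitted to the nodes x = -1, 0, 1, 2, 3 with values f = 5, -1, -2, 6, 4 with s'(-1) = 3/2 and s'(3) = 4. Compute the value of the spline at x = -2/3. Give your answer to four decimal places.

Write σ_i for s''(x_i). With h_i = 1, 1, 1, 1 and divided differences Δ_i = -6, -1, 8, -2, the continuity of s' gives the tridiagonal system
  1·σ_0 + 4·σ_1 + 1·σ_2 = 6(Δ_1 - Δ_0) = 30
  1·σ_1 + 4·σ_2 + 1·σ_3 = 6(Δ_2 - Δ_1) = 54
  1·σ_2 + 4·σ_3 + 1·σ_4 = 6(Δ_3 - Δ_2) = -60
Clamped end conditions give two more equations: 2h_0·σ_0 + h_0·σ_1 = 6(Δ_0 - s'(-1)) = -45 and h_3·σ_3 + 2h_3·σ_4 = 6(s'(3) - Δ_3) = 36.
Solving: σ_0 = -1537/56, σ_1 = 277/28, σ_2 = 143/8, σ_3 = -767/28, σ_4 = 1775/56.
On [-1, 0], s(x) = 5 + 3/2·(x + 1) - 1537/112·(x + 1)² + 697/112·(x + 1)³.
With (x + 1) = 1/3: s(-2/3) = 6359/1512.

4.2057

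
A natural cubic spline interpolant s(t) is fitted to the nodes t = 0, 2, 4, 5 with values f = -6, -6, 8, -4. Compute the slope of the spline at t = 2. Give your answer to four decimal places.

Put m_i = s'' at the i-th knot. Here h = (2, 2, 1) and Δ = (0, 7, -12), so the interior equations h_(i-1)·m_(i-1) + 2(h_(i-1)+h_i)·m_i + h_i·m_(i+1) = 6(Δ_i − Δ_(i-1)) read
  2·m_0 + 8·m_1 + 2·m_2 = 6(Δ_1 - Δ_0) = 42
  2·m_1 + 6·m_2 + 1·m_3 = 6(Δ_2 - Δ_1) = -114
Natural end conditions: m_0 = m_3 = 0.
Hence m_0 = 0, m_1 = 120/11, m_2 = -249/11, m_3 = 0.
On [2, 4], s'(t) = b_1 + 2c_1·(t - 2) + 3d_1·(t - 2)² with b_1 = Δ_1 - h_1(2m_1 + m_2)/6 = 80/11, c_1 = m_1/2 = 60/11, d_1 = (m_2 - m_1)/(6h_1) = -123/44. So s'(2) = 80/11.

7.2727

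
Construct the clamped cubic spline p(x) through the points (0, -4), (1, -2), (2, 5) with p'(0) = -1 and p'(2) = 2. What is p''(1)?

With M_i denoting the second derivative at x_i, h_i = 1, 1, and Δ_i = (y_(i+1) − y_i)/h_i = 2, 7:
  1·M_0 + 4·M_1 + 1·M_2 = 6(Δ_1 - Δ_0) = 30
Clamped end conditions give two more equations: 2h_0·M_0 + h_0·M_1 = 6(Δ_0 - p'(0)) = 18 and h_1·M_1 + 2h_1·M_2 = 6(p'(2) - Δ_1) = -30.
Solving the tridiagonal system: M_0 = 3, M_1 = 12, M_2 = -21.

12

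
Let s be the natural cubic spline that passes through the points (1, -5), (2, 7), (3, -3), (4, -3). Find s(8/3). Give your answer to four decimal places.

With σ_i denoting the second derivative at x_i, h_i = 1, 1, 1, and Δ_i = (y_(i+1) − y_i)/h_i = 12, -10, 0:
  1·σ_0 + 4·σ_1 + 1·σ_2 = 6(Δ_1 - Δ_0) = -132
  1·σ_1 + 4·σ_2 + 1·σ_3 = 6(Δ_2 - Δ_1) = 60
Natural end conditions: σ_0 = σ_3 = 0.
Solving the tridiagonal system: σ_0 = 0, σ_1 = -196/5, σ_2 = 124/5, σ_3 = 0.
On [2, 3], s(x) = 7 - 16/15·(x - 2) - 98/5·(x - 2)² + 32/3·(x - 2)³.
With (x - 2) = 2/3: s(8/3) = 299/405.

0.7383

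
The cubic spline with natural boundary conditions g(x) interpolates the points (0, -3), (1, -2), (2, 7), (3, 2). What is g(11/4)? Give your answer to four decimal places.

4.2500

Put M_i = g'' at the i-th knot. Here h = (1, 1, 1) and Δ = (1, 9, -5), so the interior equations h_(i-1)·M_(i-1) + 2(h_(i-1)+h_i)·M_i + h_i·M_(i+1) = 6(Δ_i − Δ_(i-1)) read
  1·M_0 + 4·M_1 + 1·M_2 = 6(Δ_1 - Δ_0) = 48
  1·M_1 + 4·M_2 + 1·M_3 = 6(Δ_2 - Δ_1) = -84
Natural end conditions: M_0 = M_3 = 0.
Solving: M_0 = 0, M_1 = 92/5, M_2 = -128/5, M_3 = 0.
On [2, 3], g(x) = 7 + 53/15·(x - 2) - 64/5·(x - 2)² + 64/15·(x - 2)³.
With (x - 2) = 3/4: g(11/4) = 17/4.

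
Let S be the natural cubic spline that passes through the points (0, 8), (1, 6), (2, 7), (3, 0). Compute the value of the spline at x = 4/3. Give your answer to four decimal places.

6.5309

With M_i denoting the second derivative at x_i, h_i = 1, 1, 1, and Δ_i = (y_(i+1) − y_i)/h_i = -2, 1, -7:
  1·M_0 + 4·M_1 + 1·M_2 = 6(Δ_1 - Δ_0) = 18
  1·M_1 + 4·M_2 + 1·M_3 = 6(Δ_2 - Δ_1) = -48
Natural end conditions: M_0 = M_3 = 0.
Forward elimination and back-substitution give M_0 = 0, M_1 = 8, M_2 = -14, M_3 = 0.
On [1, 2], S(x) = 6 + 2/3·(x - 1) + 4·(x - 1)² - 11/3·(x - 1)³.
With (x - 1) = 1/3: S(4/3) = 529/81.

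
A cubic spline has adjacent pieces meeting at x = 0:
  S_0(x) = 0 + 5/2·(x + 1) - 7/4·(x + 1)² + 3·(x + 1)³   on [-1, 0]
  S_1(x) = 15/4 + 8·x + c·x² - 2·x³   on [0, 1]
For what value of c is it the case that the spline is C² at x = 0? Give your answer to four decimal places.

S_0''(x) = -7/2 + 18·(x + 1), so S_0''(0) = 29/2. On the right, S_1''(0) = 2c, so c = 29/4.

7.2500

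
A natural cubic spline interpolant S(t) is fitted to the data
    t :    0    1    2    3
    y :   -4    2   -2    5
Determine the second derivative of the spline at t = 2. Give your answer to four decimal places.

Let m_i = S''(x_i). Step sizes h_i = 1, 1, 1; slopes of the chords Δ_i = (y_(i+1) - y_i)/h_i = 6, -4, 7.
  1·m_0 + 4·m_1 + 1·m_2 = 6(Δ_1 - Δ_0) = -60
  1·m_1 + 4·m_2 + 1·m_3 = 6(Δ_2 - Δ_1) = 66
Natural end conditions: m_0 = m_3 = 0.
Solving: m_0 = 0, m_1 = -102/5, m_2 = 108/5, m_3 = 0.

21.6000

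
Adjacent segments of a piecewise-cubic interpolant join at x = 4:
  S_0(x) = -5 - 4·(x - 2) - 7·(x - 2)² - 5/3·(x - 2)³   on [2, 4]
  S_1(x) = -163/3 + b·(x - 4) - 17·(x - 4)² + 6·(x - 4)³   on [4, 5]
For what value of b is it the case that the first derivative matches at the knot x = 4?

-52

S_0'(x) = -4 - 14·(x - 2) - 5·(x - 2)², so S_0'(4) = -52. On the right, S_1'(4) = b, so b = -52.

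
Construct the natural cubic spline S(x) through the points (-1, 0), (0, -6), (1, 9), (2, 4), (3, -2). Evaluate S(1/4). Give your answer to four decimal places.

Let M_i = S''(x_i). Step sizes h_i = 1, 1, 1, 1; slopes of the chords Δ_i = (y_(i+1) - y_i)/h_i = -6, 15, -5, -6.
  1·M_0 + 4·M_1 + 1·M_2 = 6(Δ_1 - Δ_0) = 126
  1·M_1 + 4·M_2 + 1·M_3 = 6(Δ_2 - Δ_1) = -120
  1·M_2 + 4·M_3 + 1·M_4 = 6(Δ_3 - Δ_2) = -6
Natural end conditions: M_0 = M_4 = 0.
Solving the tridiagonal system: M_0 = 0, M_1 = 591/14, M_2 = -300/7, M_3 = 129/14, M_4 = 0.
On [0, 1], S(x) = -6 + 113/14·x + 591/28·x² - 397/28·x³.
With x = 1/4: S(1/4) = -5169/1792.

-2.8845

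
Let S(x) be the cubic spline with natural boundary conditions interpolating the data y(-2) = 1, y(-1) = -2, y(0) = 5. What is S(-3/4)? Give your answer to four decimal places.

-1.0703

Write M_i for S''(x_i). With h_i = 1, 1 and divided differences Δ_i = -3, 7, the continuity of S' gives the tridiagonal system
  1·M_0 + 4·M_1 + 1·M_2 = 6(Δ_1 - Δ_0) = 60
Natural end conditions: M_0 = M_2 = 0.
Solving: M_0 = 0, M_1 = 15, M_2 = 0.
On [-1, 0], S(x) = -2 + 2·(x + 1) + 15/2·(x + 1)² - 5/2·(x + 1)³.
With (x + 1) = 1/4: S(-3/4) = -137/128.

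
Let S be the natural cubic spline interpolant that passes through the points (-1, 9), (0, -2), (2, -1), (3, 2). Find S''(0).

Let m_i = S''(x_i). Step sizes h_i = 1, 2, 1; slopes of the chords Δ_i = (y_(i+1) - y_i)/h_i = -11, 1/2, 3.
  1·m_0 + 6·m_1 + 2·m_2 = 6(Δ_1 - Δ_0) = 69
  2·m_1 + 6·m_2 + 1·m_3 = 6(Δ_2 - Δ_1) = 15
Natural end conditions: m_0 = m_3 = 0.
Forward elimination and back-substitution give m_0 = 0, m_1 = 12, m_2 = -3/2, m_3 = 0.

12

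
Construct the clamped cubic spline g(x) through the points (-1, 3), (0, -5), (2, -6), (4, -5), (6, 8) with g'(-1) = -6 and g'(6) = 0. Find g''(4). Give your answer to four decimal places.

9.1395

Let M_i = g''(x_i). Step sizes h_i = 1, 2, 2, 2; slopes of the chords Δ_i = (y_(i+1) - y_i)/h_i = -8, -1/2, 1/2, 13/2.
  1·M_0 + 6·M_1 + 2·M_2 = 6(Δ_1 - Δ_0) = 45
  2·M_1 + 8·M_2 + 2·M_3 = 6(Δ_2 - Δ_1) = 6
  2·M_2 + 8·M_3 + 2·M_4 = 6(Δ_3 - Δ_2) = 36
Clamped end conditions give two more equations: 2h_0·M_0 + h_0·M_1 = 6(Δ_0 - g'(-1)) = -12 and h_3·M_3 + 2h_3·M_4 = 6(g'(6) - Δ_3) = -39.
Forward elimination and back-substitution give M_0 = -981/86, M_1 = 465/43, M_2 = -729/172, M_3 = 393/43, M_4 = -2463/172.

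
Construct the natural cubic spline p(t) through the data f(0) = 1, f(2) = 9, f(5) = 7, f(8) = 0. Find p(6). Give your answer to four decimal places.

With m_i denoting the second derivative at x_i, h_i = 2, 3, 3, and Δ_i = (y_(i+1) − y_i)/h_i = 4, -2/3, -7/3:
  2·m_0 + 10·m_1 + 3·m_2 = 6(Δ_1 - Δ_0) = -28
  3·m_1 + 12·m_2 + 3·m_3 = 6(Δ_2 - Δ_1) = -10
Natural end conditions: m_0 = m_3 = 0.
Solving the tridiagonal system: m_0 = 0, m_1 = -102/37, m_2 = -16/111, m_3 = 0.
On [5, 8], p(t) = 7 - 81/37·(t - 5) - 8/111·(t - 5)² + 8/999·(t - 5)³.
With (t - 5) = 1: p(6) = 4742/999.

4.7467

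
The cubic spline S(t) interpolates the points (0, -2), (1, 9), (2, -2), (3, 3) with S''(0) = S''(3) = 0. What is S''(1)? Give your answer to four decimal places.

-41.6000

Put σ_i = S'' at the i-th knot. Here h = (1, 1, 1) and Δ = (11, -11, 5), so the interior equations h_(i-1)·σ_(i-1) + 2(h_(i-1)+h_i)·σ_i + h_i·σ_(i+1) = 6(Δ_i − Δ_(i-1)) read
  1·σ_0 + 4·σ_1 + 1·σ_2 = 6(Δ_1 - Δ_0) = -132
  1·σ_1 + 4·σ_2 + 1·σ_3 = 6(Δ_2 - Δ_1) = 96
Natural end conditions: σ_0 = σ_3 = 0.
Forward elimination and back-substitution give σ_0 = 0, σ_1 = -208/5, σ_2 = 172/5, σ_3 = 0.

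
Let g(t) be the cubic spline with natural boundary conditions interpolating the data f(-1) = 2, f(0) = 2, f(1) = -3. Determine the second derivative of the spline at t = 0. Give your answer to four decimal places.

-7.5000

Let m_i = g''(x_i). Step sizes h_i = 1, 1; slopes of the chords Δ_i = (y_(i+1) - y_i)/h_i = 0, -5.
  1·m_0 + 4·m_1 + 1·m_2 = 6(Δ_1 - Δ_0) = -30
Natural end conditions: m_0 = m_2 = 0.
Hence m_0 = 0, m_1 = -15/2, m_2 = 0.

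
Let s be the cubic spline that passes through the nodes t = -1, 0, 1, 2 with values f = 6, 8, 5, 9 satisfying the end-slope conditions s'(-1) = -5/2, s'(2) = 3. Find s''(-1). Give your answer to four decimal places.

Write M_i for s''(x_i). With h_i = 1, 1, 1 and divided differences Δ_i = 2, -3, 4, the continuity of s' gives the tridiagonal system
  1·M_0 + 4·M_1 + 1·M_2 = 6(Δ_1 - Δ_0) = -30
  1·M_1 + 4·M_2 + 1·M_3 = 6(Δ_2 - Δ_1) = 42
Clamped end conditions give two more equations: 2h_0·M_0 + h_0·M_1 = 6(Δ_0 - s'(-1)) = 27 and h_2·M_2 + 2h_2·M_3 = 6(s'(2) - Δ_2) = -6.
Forward elimination and back-substitution give M_0 = 334/15, M_1 = -263/15, M_2 = 268/15, M_3 = -179/15.

22.2667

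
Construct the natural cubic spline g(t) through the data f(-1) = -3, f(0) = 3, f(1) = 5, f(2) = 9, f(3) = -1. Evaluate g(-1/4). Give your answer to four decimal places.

Put m_i = g'' at the i-th knot. Here h = (1, 1, 1, 1) and Δ = (6, 2, 4, -10), so the interior equations h_(i-1)·m_(i-1) + 2(h_(i-1)+h_i)·m_i + h_i·m_(i+1) = 6(Δ_i − Δ_(i-1)) read
  1·m_0 + 4·m_1 + 1·m_2 = 6(Δ_1 - Δ_0) = -24
  1·m_1 + 4·m_2 + 1·m_3 = 6(Δ_2 - Δ_1) = 12
  1·m_2 + 4·m_3 + 1·m_4 = 6(Δ_3 - Δ_2) = -84
Natural end conditions: m_0 = m_4 = 0.
Solving: m_0 = 0, m_1 = -123/14, m_2 = 78/7, m_3 = -333/14, m_4 = 0.
On [-1, 0], g(t) = -3 + 209/28·(t + 1) + 0·(t + 1)² - 41/28·(t + 1)³.
With (t + 1) = 3/4: g(-1/4) = 507/256.

1.9805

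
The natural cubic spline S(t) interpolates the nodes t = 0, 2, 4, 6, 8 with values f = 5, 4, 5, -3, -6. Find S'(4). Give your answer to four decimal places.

Let M_i = S''(x_i). Step sizes h_i = 2, 2, 2, 2; slopes of the chords Δ_i = (y_(i+1) - y_i)/h_i = -1/2, 1/2, -4, -3/2.
  2·M_0 + 8·M_1 + 2·M_2 = 6(Δ_1 - Δ_0) = 6
  2·M_1 + 8·M_2 + 2·M_3 = 6(Δ_2 - Δ_1) = -27
  2·M_2 + 8·M_3 + 2·M_4 = 6(Δ_3 - Δ_2) = 15
Natural end conditions: M_0 = M_4 = 0.
Forward elimination and back-substitution give M_0 = 0, M_1 = 213/112, M_2 = -129/28, M_3 = 339/112, M_4 = 0.
On [4, 6], S'(t) = b_2 + 2c_2·(t - 4) + 3d_2·(t - 4)² with b_2 = Δ_2 - h_2(2M_2 + M_3)/6 = -31/16, c_2 = M_2/2 = -129/56, d_2 = (M_3 - M_2)/(6h_2) = 285/448. So S'(4) = -31/16.

-1.9375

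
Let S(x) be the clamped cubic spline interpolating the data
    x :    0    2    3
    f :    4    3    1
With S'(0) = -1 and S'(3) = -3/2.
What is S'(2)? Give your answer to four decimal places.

With M_i denoting the second derivative at x_i, h_i = 2, 1, and Δ_i = (y_(i+1) − y_i)/h_i = -1/2, -2:
  2·M_0 + 6·M_1 + 1·M_2 = 6(Δ_1 - Δ_0) = -9
Clamped end conditions give two more equations: 2h_0·M_0 + h_0·M_1 = 6(Δ_0 - S'(0)) = 3 and h_1·M_1 + 2h_1·M_2 = 6(S'(3) - Δ_1) = 3.
Solving: M_0 = 25/12, M_1 = -8/3, M_2 = 17/6.
On [2, 3], S'(x) = b_1 + 2c_1·(x - 2) + 3d_1·(x - 2)² with b_1 = Δ_1 - h_1(2M_1 + M_2)/6 = -19/12, c_1 = M_1/2 = -4/3, d_1 = (M_2 - M_1)/(6h_1) = 11/12. So S'(2) = -19/12.

-1.5833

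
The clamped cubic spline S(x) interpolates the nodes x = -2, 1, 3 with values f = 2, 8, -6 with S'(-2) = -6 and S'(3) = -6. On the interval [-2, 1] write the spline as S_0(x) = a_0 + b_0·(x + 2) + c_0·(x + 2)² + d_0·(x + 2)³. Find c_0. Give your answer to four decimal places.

6.7000

Let m_i = S''(x_i). Step sizes h_i = 3, 2; slopes of the chords Δ_i = (y_(i+1) - y_i)/h_i = 2, -7.
  3·m_0 + 10·m_1 + 2·m_2 = 6(Δ_1 - Δ_0) = -54
Clamped end conditions give two more equations: 2h_0·m_0 + h_0·m_1 = 6(Δ_0 - S'(-2)) = 48 and h_1·m_1 + 2h_1·m_2 = 6(S'(3) - Δ_1) = 6.
Solving: m_0 = 67/5, m_1 = -54/5, m_2 = 69/10.
On [-2, 1], with S_0(x) = a_0 + b_0·(x + 2) + c_0·(x + 2)² + d_0·(x + 2)³: c_0 = m_0/2 = 67/10, d_0 = (m_1 - m_0)/(6h_0) = -121/90, b_0 = Δ_0 - h_0(2m_0 + m_1)/6 = -6.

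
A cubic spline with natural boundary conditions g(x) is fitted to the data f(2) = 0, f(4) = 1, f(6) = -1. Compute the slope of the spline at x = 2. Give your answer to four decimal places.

Put m_i = g'' at the i-th knot. Here h = (2, 2) and Δ = (1/2, -1), so the interior equations h_(i-1)·m_(i-1) + 2(h_(i-1)+h_i)·m_i + h_i·m_(i+1) = 6(Δ_i − Δ_(i-1)) read
  2·m_0 + 8·m_1 + 2·m_2 = 6(Δ_1 - Δ_0) = -9
Natural end conditions: m_0 = m_2 = 0.
Hence m_0 = 0, m_1 = -9/8, m_2 = 0.
On [2, 4], g'(x) = b_0 + 2c_0·(x - 2) + 3d_0·(x - 2)² with b_0 = Δ_0 - h_0(2m_0 + m_1)/6 = 7/8, c_0 = m_0/2 = 0, d_0 = (m_1 - m_0)/(6h_0) = -3/32. So g'(2) = 7/8.

0.8750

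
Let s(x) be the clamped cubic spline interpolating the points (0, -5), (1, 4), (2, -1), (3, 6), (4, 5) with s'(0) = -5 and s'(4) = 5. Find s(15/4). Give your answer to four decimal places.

With σ_i denoting the second derivative at x_i, h_i = 1, 1, 1, 1, and Δ_i = (y_(i+1) − y_i)/h_i = 9, -5, 7, -1:
  1·σ_0 + 4·σ_1 + 1·σ_2 = 6(Δ_1 - Δ_0) = -84
  1·σ_1 + 4·σ_2 + 1·σ_3 = 6(Δ_2 - Δ_1) = 72
  1·σ_2 + 4·σ_3 + 1·σ_4 = 6(Δ_3 - Δ_2) = -48
Clamped end conditions give two more equations: 2h_0·σ_0 + h_0·σ_1 = 6(Δ_0 - s'(0)) = 84 and h_3·σ_3 + 2h_3·σ_4 = 6(s'(4) - Δ_3) = 36.
Hence σ_0 = 457/7, σ_1 = -326/7, σ_2 = 37, σ_3 = -206/7, σ_4 = 229/7.
On [3, 4], s(x) = 6 + 47/14·(x - 3) - 103/7·(x - 3)² + 145/14·(x - 3)³.
With (x - 3) = 3/4: s(15/4) = 4131/896.

4.6105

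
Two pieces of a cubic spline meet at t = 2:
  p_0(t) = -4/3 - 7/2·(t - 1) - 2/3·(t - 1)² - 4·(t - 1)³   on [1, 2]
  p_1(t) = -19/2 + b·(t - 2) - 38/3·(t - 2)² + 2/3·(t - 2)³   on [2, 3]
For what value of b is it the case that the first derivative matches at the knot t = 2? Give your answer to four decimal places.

-16.8333

p_0'(t) = -7/2 - 4/3·(t - 1) - 12·(t - 1)², so p_0'(2) = -101/6. On the right, p_1'(2) = b, so b = -101/6.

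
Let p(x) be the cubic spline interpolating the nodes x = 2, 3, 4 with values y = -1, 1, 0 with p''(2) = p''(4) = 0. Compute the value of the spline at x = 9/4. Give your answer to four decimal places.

-0.3242

Put M_i = p'' at the i-th knot. Here h = (1, 1) and Δ = (2, -1), so the interior equations h_(i-1)·M_(i-1) + 2(h_(i-1)+h_i)·M_i + h_i·M_(i+1) = 6(Δ_i − Δ_(i-1)) read
  1·M_0 + 4·M_1 + 1·M_2 = 6(Δ_1 - Δ_0) = -18
Natural end conditions: M_0 = M_2 = 0.
Forward elimination and back-substitution give M_0 = 0, M_1 = -9/2, M_2 = 0.
On [2, 3], p(x) = -1 + 11/4·(x - 2) + 0·(x - 2)² - 3/4·(x - 2)³.
With (x - 2) = 1/4: p(9/4) = -83/256.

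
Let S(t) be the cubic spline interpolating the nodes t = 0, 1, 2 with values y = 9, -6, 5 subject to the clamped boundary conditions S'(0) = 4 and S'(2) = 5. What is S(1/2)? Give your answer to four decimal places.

2.6563

Put M_i = S'' at the i-th knot. Here h = (1, 1) and Δ = (-15, 11), so the interior equations h_(i-1)·M_(i-1) + 2(h_(i-1)+h_i)·M_i + h_i·M_(i+1) = 6(Δ_i − Δ_(i-1)) read
  1·M_0 + 4·M_1 + 1·M_2 = 6(Δ_1 - Δ_0) = 156
Clamped end conditions give two more equations: 2h_0·M_0 + h_0·M_1 = 6(Δ_0 - S'(0)) = -114 and h_1·M_1 + 2h_1·M_2 = 6(S'(2) - Δ_1) = -36.
Solving the tridiagonal system: M_0 = -191/2, M_1 = 77, M_2 = -113/2.
On [0, 1], S(t) = 9 + 4·t - 191/4·t² + 115/4·t³.
With t = 1/2: S(1/2) = 85/32.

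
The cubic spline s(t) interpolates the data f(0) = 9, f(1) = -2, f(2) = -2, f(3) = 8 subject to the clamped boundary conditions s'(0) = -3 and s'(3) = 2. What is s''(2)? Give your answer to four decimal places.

Write M_i for s''(x_i). With h_i = 1, 1, 1 and divided differences Δ_i = -11, 0, 10, the continuity of s' gives the tridiagonal system
  1·M_0 + 4·M_1 + 1·M_2 = 6(Δ_1 - Δ_0) = 66
  1·M_1 + 4·M_2 + 1·M_3 = 6(Δ_2 - Δ_1) = 60
Clamped end conditions give two more equations: 2h_0·M_0 + h_0·M_1 = 6(Δ_0 - s'(0)) = -48 and h_2·M_2 + 2h_2·M_3 = 6(s'(3) - Δ_2) = -48.
Solving the tridiagonal system: M_0 = -514/15, M_1 = 308/15, M_2 = 272/15, M_3 = -496/15.

18.1333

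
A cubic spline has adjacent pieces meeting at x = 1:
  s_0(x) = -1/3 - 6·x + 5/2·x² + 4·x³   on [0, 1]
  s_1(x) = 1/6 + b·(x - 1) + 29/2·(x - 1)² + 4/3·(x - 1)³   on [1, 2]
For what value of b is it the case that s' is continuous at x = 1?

11

s_0'(x) = -6 + 5·x + 12·x², so s_0'(1) = 11. On the right, s_1'(1) = b, so b = 11.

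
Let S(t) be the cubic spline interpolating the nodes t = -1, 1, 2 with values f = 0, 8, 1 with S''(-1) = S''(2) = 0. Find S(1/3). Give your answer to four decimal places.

8.0494

Write m_i for S''(x_i). With h_i = 2, 1 and divided differences Δ_i = 4, -7, the continuity of S' gives the tridiagonal system
  2·m_0 + 6·m_1 + 1·m_2 = 6(Δ_1 - Δ_0) = -66
Natural end conditions: m_0 = m_2 = 0.
Forward elimination and back-substitution give m_0 = 0, m_1 = -11, m_2 = 0.
On [-1, 1], S(t) = 0 + 23/3·(t + 1) + 0·(t + 1)² - 11/12·(t + 1)³.
With (t + 1) = 4/3: S(1/3) = 652/81.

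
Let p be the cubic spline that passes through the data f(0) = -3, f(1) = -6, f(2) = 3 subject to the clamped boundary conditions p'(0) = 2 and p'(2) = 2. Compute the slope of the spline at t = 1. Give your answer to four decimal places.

3.5000

Put σ_i = p'' at the i-th knot. Here h = (1, 1) and Δ = (-3, 9), so the interior equations h_(i-1)·σ_(i-1) + 2(h_(i-1)+h_i)·σ_i + h_i·σ_(i+1) = 6(Δ_i − Δ_(i-1)) read
  1·σ_0 + 4·σ_1 + 1·σ_2 = 6(Δ_1 - Δ_0) = 72
Clamped end conditions give two more equations: 2h_0·σ_0 + h_0·σ_1 = 6(Δ_0 - p'(0)) = -30 and h_1·σ_1 + 2h_1·σ_2 = 6(p'(2) - Δ_1) = -42.
Forward elimination and back-substitution give σ_0 = -33, σ_1 = 36, σ_2 = -39.
On [1, 2], p'(t) = b_1 + 2c_1·(t - 1) + 3d_1·(t - 1)² with b_1 = Δ_1 - h_1(2σ_1 + σ_2)/6 = 7/2, c_1 = σ_1/2 = 18, d_1 = (σ_2 - σ_1)/(6h_1) = -25/2. So p'(1) = 7/2.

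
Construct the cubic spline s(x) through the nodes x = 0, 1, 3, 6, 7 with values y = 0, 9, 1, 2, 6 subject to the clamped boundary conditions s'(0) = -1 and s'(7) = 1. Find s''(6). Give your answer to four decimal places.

1.5135

Let M_i = s''(x_i). Step sizes h_i = 1, 2, 3, 1; slopes of the chords Δ_i = (y_(i+1) - y_i)/h_i = 9, -4, 1/3, 4.
  1·M_0 + 6·M_1 + 2·M_2 = 6(Δ_1 - Δ_0) = -78
  2·M_1 + 10·M_2 + 3·M_3 = 6(Δ_2 - Δ_1) = 26
  3·M_2 + 8·M_3 + 1·M_4 = 6(Δ_3 - Δ_2) = 22
Clamped end conditions give two more equations: 2h_0·M_0 + h_0·M_1 = 6(Δ_0 - s'(0)) = 60 and h_3·M_3 + 2h_3·M_4 = 6(s'(7) - Δ_3) = -18.
Solving: M_0 = 4552/111, M_1 = -2444/111, M_2 = 727/111, M_3 = 56/37, M_4 = -361/37.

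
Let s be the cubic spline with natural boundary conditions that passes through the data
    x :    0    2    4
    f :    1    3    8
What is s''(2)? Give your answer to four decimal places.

With σ_i denoting the second derivative at x_i, h_i = 2, 2, and Δ_i = (y_(i+1) − y_i)/h_i = 1, 5/2:
  2·σ_0 + 8·σ_1 + 2·σ_2 = 6(Δ_1 - Δ_0) = 9
Natural end conditions: σ_0 = σ_2 = 0.
Hence σ_0 = 0, σ_1 = 9/8, σ_2 = 0.

1.1250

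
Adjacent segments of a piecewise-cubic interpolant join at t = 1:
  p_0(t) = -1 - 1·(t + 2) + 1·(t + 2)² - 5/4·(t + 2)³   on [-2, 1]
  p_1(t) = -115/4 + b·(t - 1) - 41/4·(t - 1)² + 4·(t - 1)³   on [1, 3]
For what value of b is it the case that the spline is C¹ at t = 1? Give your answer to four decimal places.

-28.7500

p_0'(t) = -1 + 2·(t + 2) - 15/4·(t + 2)², so p_0'(1) = -115/4. On the right, p_1'(1) = b, so b = -115/4.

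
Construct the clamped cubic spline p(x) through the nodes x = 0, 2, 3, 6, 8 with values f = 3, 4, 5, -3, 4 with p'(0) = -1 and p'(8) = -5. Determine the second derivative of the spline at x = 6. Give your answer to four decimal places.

Put M_i = p'' at the i-th knot. Here h = (2, 1, 3, 2) and Δ = (1/2, 1, -8/3, 7/2), so the interior equations h_(i-1)·M_(i-1) + 2(h_(i-1)+h_i)·M_i + h_i·M_(i+1) = 6(Δ_i − Δ_(i-1)) read
  2·M_0 + 6·M_1 + 1·M_2 = 6(Δ_1 - Δ_0) = 3
  1·M_1 + 8·M_2 + 3·M_3 = 6(Δ_2 - Δ_1) = -22
  3·M_2 + 10·M_3 + 2·M_4 = 6(Δ_3 - Δ_2) = 37
Clamped end conditions give two more equations: 2h_0·M_0 + h_0·M_1 = 6(Δ_0 - p'(0)) = 9 and h_3·M_3 + 2h_3·M_4 = 6(p'(8) - Δ_3) = -51.
Solving: M_0 = 181/102, M_1 = 97/102, M_2 = -319/51, M_3 = 307/34, M_4 = -587/34.

9.0294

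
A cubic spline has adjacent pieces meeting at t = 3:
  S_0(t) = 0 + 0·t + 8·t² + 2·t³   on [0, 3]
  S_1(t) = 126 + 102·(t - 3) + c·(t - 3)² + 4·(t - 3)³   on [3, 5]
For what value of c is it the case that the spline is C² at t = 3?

26

S_0''(t) = 16 + 12·t, so S_0''(3) = 52. On the right, S_1''(3) = 2c, so c = 26.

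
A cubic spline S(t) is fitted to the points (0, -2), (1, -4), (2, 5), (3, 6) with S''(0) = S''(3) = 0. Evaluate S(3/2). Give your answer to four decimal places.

0.2750

Let M_i = S''(x_i). Step sizes h_i = 1, 1, 1; slopes of the chords Δ_i = (y_(i+1) - y_i)/h_i = -2, 9, 1.
  1·M_0 + 4·M_1 + 1·M_2 = 6(Δ_1 - Δ_0) = 66
  1·M_1 + 4·M_2 + 1·M_3 = 6(Δ_2 - Δ_1) = -48
Natural end conditions: M_0 = M_3 = 0.
Forward elimination and back-substitution give M_0 = 0, M_1 = 104/5, M_2 = -86/5, M_3 = 0.
On [1, 2], S(t) = -4 + 74/15·(t - 1) + 52/5·(t - 1)² - 19/3·(t - 1)³.
With (t - 1) = 1/2: S(3/2) = 11/40.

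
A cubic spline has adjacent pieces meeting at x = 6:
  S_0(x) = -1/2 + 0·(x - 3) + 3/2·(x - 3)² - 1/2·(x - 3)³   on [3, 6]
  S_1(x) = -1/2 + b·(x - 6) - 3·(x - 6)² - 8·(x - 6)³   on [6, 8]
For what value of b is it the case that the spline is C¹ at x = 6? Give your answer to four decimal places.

-4.5000

S_0'(x) = 0 + 3·(x - 3) - 3/2·(x - 3)², so S_0'(6) = -9/2. On the right, S_1'(6) = b, so b = -9/2.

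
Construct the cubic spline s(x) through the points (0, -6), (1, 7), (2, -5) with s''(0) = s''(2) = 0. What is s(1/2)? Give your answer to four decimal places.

Put m_i = s'' at the i-th knot. Here h = (1, 1) and Δ = (13, -12), so the interior equations h_(i-1)·m_(i-1) + 2(h_(i-1)+h_i)·m_i + h_i·m_(i+1) = 6(Δ_i − Δ_(i-1)) read
  1·m_0 + 4·m_1 + 1·m_2 = 6(Δ_1 - Δ_0) = -150
Natural end conditions: m_0 = m_2 = 0.
Forward elimination and back-substitution give m_0 = 0, m_1 = -75/2, m_2 = 0.
On [0, 1], s(x) = -6 + 77/4·x + 0·x² - 25/4·x³.
With x = 1/2: s(1/2) = 91/32.

2.8438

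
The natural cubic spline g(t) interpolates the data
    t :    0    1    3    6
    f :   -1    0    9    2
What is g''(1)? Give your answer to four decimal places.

5.2143

Let M_i = g''(x_i). Step sizes h_i = 1, 2, 3; slopes of the chords Δ_i = (y_(i+1) - y_i)/h_i = 1, 9/2, -7/3.
  1·M_0 + 6·M_1 + 2·M_2 = 6(Δ_1 - Δ_0) = 21
  2·M_1 + 10·M_2 + 3·M_3 = 6(Δ_2 - Δ_1) = -41
Natural end conditions: M_0 = M_3 = 0.
Forward elimination and back-substitution give M_0 = 0, M_1 = 73/14, M_2 = -36/7, M_3 = 0.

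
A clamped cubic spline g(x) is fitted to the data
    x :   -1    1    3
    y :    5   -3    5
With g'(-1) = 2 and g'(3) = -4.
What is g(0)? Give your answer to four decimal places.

Let M_i = g''(x_i). Step sizes h_i = 2, 2; slopes of the chords Δ_i = (y_(i+1) - y_i)/h_i = -4, 4.
  2·M_0 + 8·M_1 + 2·M_2 = 6(Δ_1 - Δ_0) = 48
Clamped end conditions give two more equations: 2h_0·M_0 + h_0·M_1 = 6(Δ_0 - g'(-1)) = -36 and h_1·M_1 + 2h_1·M_2 = 6(g'(3) - Δ_1) = -48.
Forward elimination and back-substitution give M_0 = -33/2, M_1 = 15, M_2 = -39/2.
On [-1, 1], g(x) = 5 + 2·(x + 1) - 33/4·(x + 1)² + 21/8·(x + 1)³.
With (x + 1) = 1: g(0) = 11/8.

1.3750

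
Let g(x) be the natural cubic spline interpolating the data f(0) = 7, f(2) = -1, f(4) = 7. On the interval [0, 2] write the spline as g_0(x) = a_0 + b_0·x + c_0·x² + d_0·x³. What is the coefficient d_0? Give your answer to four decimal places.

0.5000

Put M_i = g'' at the i-th knot. Here h = (2, 2) and Δ = (-4, 4), so the interior equations h_(i-1)·M_(i-1) + 2(h_(i-1)+h_i)·M_i + h_i·M_(i+1) = 6(Δ_i − Δ_(i-1)) read
  2·M_0 + 8·M_1 + 2·M_2 = 6(Δ_1 - Δ_0) = 48
Natural end conditions: M_0 = M_2 = 0.
Solving the tridiagonal system: M_0 = 0, M_1 = 6, M_2 = 0.
On [0, 2], with g_0(x) = a_0 + b_0·x + c_0·x² + d_0·x³: c_0 = M_0/2 = 0, d_0 = (M_1 - M_0)/(6h_0) = 1/2, b_0 = Δ_0 - h_0(2M_0 + M_1)/6 = -6.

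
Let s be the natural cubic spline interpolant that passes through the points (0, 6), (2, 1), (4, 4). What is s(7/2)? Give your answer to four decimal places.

With σ_i denoting the second derivative at x_i, h_i = 2, 2, and Δ_i = (y_(i+1) − y_i)/h_i = -5/2, 3/2:
  2·σ_0 + 8·σ_1 + 2·σ_2 = 6(Δ_1 - Δ_0) = 24
Natural end conditions: σ_0 = σ_2 = 0.
Solving: σ_0 = 0, σ_1 = 3, σ_2 = 0.
On [2, 4], s(x) = 1 - 1/2·(x - 2) + 3/2·(x - 2)² - 1/4·(x - 2)³.
With (x - 2) = 3/2: s(7/2) = 89/32.

2.7813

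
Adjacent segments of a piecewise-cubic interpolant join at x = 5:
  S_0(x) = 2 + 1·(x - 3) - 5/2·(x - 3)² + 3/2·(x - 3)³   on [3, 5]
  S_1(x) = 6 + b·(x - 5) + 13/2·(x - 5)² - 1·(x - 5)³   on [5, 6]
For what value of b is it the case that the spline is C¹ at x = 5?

S_0'(x) = 1 - 5·(x - 3) + 9/2·(x - 3)², so S_0'(5) = 9. On the right, S_1'(5) = b, so b = 9.

9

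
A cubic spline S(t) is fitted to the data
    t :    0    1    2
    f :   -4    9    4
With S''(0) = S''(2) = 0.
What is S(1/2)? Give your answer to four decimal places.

4.1875

With σ_i denoting the second derivative at x_i, h_i = 1, 1, and Δ_i = (y_(i+1) − y_i)/h_i = 13, -5:
  1·σ_0 + 4·σ_1 + 1·σ_2 = 6(Δ_1 - Δ_0) = -108
Natural end conditions: σ_0 = σ_2 = 0.
Solving: σ_0 = 0, σ_1 = -27, σ_2 = 0.
On [0, 1], S(t) = -4 + 35/2·t + 0·t² - 9/2·t³.
With t = 1/2: S(1/2) = 67/16.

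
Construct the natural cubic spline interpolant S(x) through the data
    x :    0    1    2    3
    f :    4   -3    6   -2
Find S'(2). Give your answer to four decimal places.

3.2000

Write σ_i for S''(x_i). With h_i = 1, 1, 1 and divided differences Δ_i = -7, 9, -8, the continuity of S' gives the tridiagonal system
  1·σ_0 + 4·σ_1 + 1·σ_2 = 6(Δ_1 - Δ_0) = 96
  1·σ_1 + 4·σ_2 + 1·σ_3 = 6(Δ_2 - Δ_1) = -102
Natural end conditions: σ_0 = σ_3 = 0.
Forward elimination and back-substitution give σ_0 = 0, σ_1 = 162/5, σ_2 = -168/5, σ_3 = 0.
On [2, 3], S'(x) = b_2 + 2c_2·(x - 2) + 3d_2·(x - 2)² with b_2 = Δ_2 - h_2(2σ_2 + σ_3)/6 = 16/5, c_2 = σ_2/2 = -84/5, d_2 = (σ_3 - σ_2)/(6h_2) = 28/5. So S'(2) = 16/5.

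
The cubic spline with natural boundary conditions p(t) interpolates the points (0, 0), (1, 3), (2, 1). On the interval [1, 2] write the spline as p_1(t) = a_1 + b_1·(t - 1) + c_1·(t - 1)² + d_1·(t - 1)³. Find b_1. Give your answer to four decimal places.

0.5000

With M_i denoting the second derivative at x_i, h_i = 1, 1, and Δ_i = (y_(i+1) − y_i)/h_i = 3, -2:
  1·M_0 + 4·M_1 + 1·M_2 = 6(Δ_1 - Δ_0) = -30
Natural end conditions: M_0 = M_2 = 0.
Solving: M_0 = 0, M_1 = -15/2, M_2 = 0.
On [1, 2], with p_1(t) = a_1 + b_1·(t - 1) + c_1·(t - 1)² + d_1·(t - 1)³: c_1 = M_1/2 = -15/4, d_1 = (M_2 - M_1)/(6h_1) = 5/4, b_1 = Δ_1 - h_1(2M_1 + M_2)/6 = 1/2.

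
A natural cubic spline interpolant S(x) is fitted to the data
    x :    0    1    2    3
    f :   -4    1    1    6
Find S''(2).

10

With M_i denoting the second derivative at x_i, h_i = 1, 1, 1, and Δ_i = (y_(i+1) − y_i)/h_i = 5, 0, 5:
  1·M_0 + 4·M_1 + 1·M_2 = 6(Δ_1 - Δ_0) = -30
  1·M_1 + 4·M_2 + 1·M_3 = 6(Δ_2 - Δ_1) = 30
Natural end conditions: M_0 = M_3 = 0.
Solving the tridiagonal system: M_0 = 0, M_1 = -10, M_2 = 10, M_3 = 0.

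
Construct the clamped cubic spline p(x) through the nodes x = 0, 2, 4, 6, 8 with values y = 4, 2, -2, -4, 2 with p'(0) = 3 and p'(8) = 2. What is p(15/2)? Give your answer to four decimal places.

0.6406

Put m_i = p'' at the i-th knot. Here h = (2, 2, 2, 2) and Δ = (-1, -2, -1, 3), so the interior equations h_(i-1)·m_(i-1) + 2(h_(i-1)+h_i)·m_i + h_i·m_(i+1) = 6(Δ_i − Δ_(i-1)) read
  2·m_0 + 8·m_1 + 2·m_2 = 6(Δ_1 - Δ_0) = -6
  2·m_1 + 8·m_2 + 2·m_3 = 6(Δ_2 - Δ_1) = 6
  2·m_2 + 8·m_3 + 2·m_4 = 6(Δ_3 - Δ_2) = 24
Clamped end conditions give two more equations: 2h_0·m_0 + h_0·m_1 = 6(Δ_0 - p'(0)) = -24 and h_3·m_3 + 2h_3·m_4 = 6(p'(8) - Δ_3) = -6.
Forward elimination and back-substitution give m_0 = -13/2, m_1 = 1, m_2 = -1/2, m_3 = 4, m_4 = -7/2.
On [6, 8], p(x) = -4 + 3/2·(x - 6) + 2·(x - 6)² - 5/8·(x - 6)³.
With (x - 6) = 3/2: p(15/2) = 41/64.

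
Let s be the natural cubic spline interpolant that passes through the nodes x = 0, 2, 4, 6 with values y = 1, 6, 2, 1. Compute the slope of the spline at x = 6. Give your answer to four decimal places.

Let σ_i = s''(x_i). Step sizes h_i = 2, 2, 2; slopes of the chords Δ_i = (y_(i+1) - y_i)/h_i = 5/2, -2, -1/2.
  2·σ_0 + 8·σ_1 + 2·σ_2 = 6(Δ_1 - Δ_0) = -27
  2·σ_1 + 8·σ_2 + 2·σ_3 = 6(Δ_2 - Δ_1) = 9
Natural end conditions: σ_0 = σ_3 = 0.
Solving: σ_0 = 0, σ_1 = -39/10, σ_2 = 21/10, σ_3 = 0.
On [4, 6], s'(x) = b_2 + 2c_2·(x - 4) + 3d_2·(x - 4)² with b_2 = Δ_2 - h_2(2σ_2 + σ_3)/6 = -19/10, c_2 = σ_2/2 = 21/20, d_2 = (σ_3 - σ_2)/(6h_2) = -7/40. So s'(6) = 1/5.

0.2000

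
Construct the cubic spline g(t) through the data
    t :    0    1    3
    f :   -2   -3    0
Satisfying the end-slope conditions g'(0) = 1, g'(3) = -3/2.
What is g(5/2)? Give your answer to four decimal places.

-0.0781

Put M_i = g'' at the i-th knot. Here h = (1, 2) and Δ = (-1, 3/2), so the interior equations h_(i-1)·M_(i-1) + 2(h_(i-1)+h_i)·M_i + h_i·M_(i+1) = 6(Δ_i − Δ_(i-1)) read
  1·M_0 + 6·M_1 + 2·M_2 = 6(Δ_1 - Δ_0) = 15
Clamped end conditions give two more equations: 2h_0·M_0 + h_0·M_1 = 6(Δ_0 - g'(0)) = -12 and h_1·M_1 + 2h_1·M_2 = 6(g'(3) - Δ_1) = -18.
Hence M_0 = -28/3, M_1 = 20/3, M_2 = -47/6.
On [1, 3], g(t) = -3 - 1/3·(t - 1) + 10/3·(t - 1)² - 29/24·(t - 1)³.
With (t - 1) = 3/2: g(5/2) = -5/64.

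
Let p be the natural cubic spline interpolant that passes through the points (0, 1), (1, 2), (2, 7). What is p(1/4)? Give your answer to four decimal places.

1.0156

With σ_i denoting the second derivative at x_i, h_i = 1, 1, and Δ_i = (y_(i+1) − y_i)/h_i = 1, 5:
  1·σ_0 + 4·σ_1 + 1·σ_2 = 6(Δ_1 - Δ_0) = 24
Natural end conditions: σ_0 = σ_2 = 0.
Solving the tridiagonal system: σ_0 = 0, σ_1 = 6, σ_2 = 0.
On [0, 1], p(x) = 1 + 0·x + 0·x² + 1·x³.
With x = 1/4: p(1/4) = 65/64.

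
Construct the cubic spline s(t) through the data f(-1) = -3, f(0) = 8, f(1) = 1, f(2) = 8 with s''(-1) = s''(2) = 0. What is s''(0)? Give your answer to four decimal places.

-34.4000

Write M_i for s''(x_i). With h_i = 1, 1, 1 and divided differences Δ_i = 11, -7, 7, the continuity of s' gives the tridiagonal system
  1·M_0 + 4·M_1 + 1·M_2 = 6(Δ_1 - Δ_0) = -108
  1·M_1 + 4·M_2 + 1·M_3 = 6(Δ_2 - Δ_1) = 84
Natural end conditions: M_0 = M_3 = 0.
Forward elimination and back-substitution give M_0 = 0, M_1 = -172/5, M_2 = 148/5, M_3 = 0.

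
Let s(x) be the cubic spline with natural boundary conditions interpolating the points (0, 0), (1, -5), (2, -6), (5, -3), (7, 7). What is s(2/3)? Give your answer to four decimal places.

-3.7064

Write σ_i for s''(x_i). With h_i = 1, 1, 3, 2 and divided differences Δ_i = -5, -1, 1, 5, the continuity of s' gives the tridiagonal system
  1·σ_0 + 4·σ_1 + 1·σ_2 = 6(Δ_1 - Δ_0) = 24
  1·σ_1 + 8·σ_2 + 3·σ_3 = 6(Δ_2 - Δ_1) = 12
  3·σ_2 + 10·σ_3 + 2·σ_4 = 6(Δ_3 - Δ_2) = 24
Natural end conditions: σ_0 = σ_4 = 0.
Solving the tridiagonal system: σ_0 = 0, σ_1 = 828/137, σ_2 = -24/137, σ_3 = 336/137, σ_4 = 0.
On [0, 1], s(x) = 0 - 823/137·x + 0·x² + 138/137·x³.
With x = 2/3: s(2/3) = -4570/1233.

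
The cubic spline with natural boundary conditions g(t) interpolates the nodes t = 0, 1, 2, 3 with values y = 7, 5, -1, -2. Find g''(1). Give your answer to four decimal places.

-8.4000

Put M_i = g'' at the i-th knot. Here h = (1, 1, 1) and Δ = (-2, -6, -1), so the interior equations h_(i-1)·M_(i-1) + 2(h_(i-1)+h_i)·M_i + h_i·M_(i+1) = 6(Δ_i − Δ_(i-1)) read
  1·M_0 + 4·M_1 + 1·M_2 = 6(Δ_1 - Δ_0) = -24
  1·M_1 + 4·M_2 + 1·M_3 = 6(Δ_2 - Δ_1) = 30
Natural end conditions: M_0 = M_3 = 0.
Forward elimination and back-substitution give M_0 = 0, M_1 = -42/5, M_2 = 48/5, M_3 = 0.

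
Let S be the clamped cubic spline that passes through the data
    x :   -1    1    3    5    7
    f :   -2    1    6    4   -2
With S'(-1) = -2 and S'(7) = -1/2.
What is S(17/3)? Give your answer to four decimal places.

1.5847

Let M_i = S''(x_i). Step sizes h_i = 2, 2, 2, 2; slopes of the chords Δ_i = (y_(i+1) - y_i)/h_i = 3/2, 5/2, -1, -3.
  2·M_0 + 8·M_1 + 2·M_2 = 6(Δ_1 - Δ_0) = 6
  2·M_1 + 8·M_2 + 2·M_3 = 6(Δ_2 - Δ_1) = -21
  2·M_2 + 8·M_3 + 2·M_4 = 6(Δ_3 - Δ_2) = -12
Clamped end conditions give two more equations: 2h_0·M_0 + h_0·M_1 = 6(Δ_0 - S'(-1)) = 21 and h_3·M_3 + 2h_3·M_4 = 6(S'(7) - Δ_3) = 15.
Solving: M_0 = 591/112, M_1 = -3/56, M_2 = -33/16, M_3 = -123/56, M_4 = 543/112.
On [5, 7], S(x) = 4 - 353/112·(x - 5) - 123/112·(x - 5)² + 263/448·(x - 5)³.
With (x - 5) = 2/3: S(17/3) = 599/378.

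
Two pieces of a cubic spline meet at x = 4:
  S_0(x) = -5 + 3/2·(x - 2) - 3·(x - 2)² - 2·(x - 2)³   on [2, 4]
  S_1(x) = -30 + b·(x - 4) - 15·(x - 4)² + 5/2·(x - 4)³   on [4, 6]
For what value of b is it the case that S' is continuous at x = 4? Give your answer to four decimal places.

-34.5000

S_0'(x) = 3/2 - 6·(x - 2) - 6·(x - 2)², so S_0'(4) = -69/2. On the right, S_1'(4) = b, so b = -69/2.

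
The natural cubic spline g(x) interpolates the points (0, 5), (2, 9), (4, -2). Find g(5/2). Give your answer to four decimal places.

7.4805

Let σ_i = g''(x_i). Step sizes h_i = 2, 2; slopes of the chords Δ_i = (y_(i+1) - y_i)/h_i = 2, -11/2.
  2·σ_0 + 8·σ_1 + 2·σ_2 = 6(Δ_1 - Δ_0) = -45
Natural end conditions: σ_0 = σ_2 = 0.
Solving: σ_0 = 0, σ_1 = -45/8, σ_2 = 0.
On [2, 4], g(x) = 9 - 7/4·(x - 2) - 45/16·(x - 2)² + 15/32·(x - 2)³.
With (x - 2) = 1/2: g(5/2) = 1915/256.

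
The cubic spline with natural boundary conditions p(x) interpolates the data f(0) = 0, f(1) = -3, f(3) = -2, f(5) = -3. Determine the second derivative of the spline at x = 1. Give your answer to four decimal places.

Let M_i = p''(x_i). Step sizes h_i = 1, 2, 2; slopes of the chords Δ_i = (y_(i+1) - y_i)/h_i = -3, 1/2, -1/2.
  1·M_0 + 6·M_1 + 2·M_2 = 6(Δ_1 - Δ_0) = 21
  2·M_1 + 8·M_2 + 2·M_3 = 6(Δ_2 - Δ_1) = -6
Natural end conditions: M_0 = M_3 = 0.
Solving: M_0 = 0, M_1 = 45/11, M_2 = -39/22, M_3 = 0.

4.0909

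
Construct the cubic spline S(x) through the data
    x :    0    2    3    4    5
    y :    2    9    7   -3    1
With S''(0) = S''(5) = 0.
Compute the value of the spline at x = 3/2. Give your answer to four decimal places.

7.8070

Let σ_i = S''(x_i). Step sizes h_i = 2, 1, 1, 1; slopes of the chords Δ_i = (y_(i+1) - y_i)/h_i = 7/2, -2, -10, 4.
  2·σ_0 + 6·σ_1 + 1·σ_2 = 6(Δ_1 - Δ_0) = -33
  1·σ_1 + 4·σ_2 + 1·σ_3 = 6(Δ_2 - Δ_1) = -48
  1·σ_2 + 4·σ_3 + 1·σ_4 = 6(Δ_3 - Δ_2) = 84
Natural end conditions: σ_0 = σ_4 = 0.
Solving: σ_0 = 0, σ_1 = -219/86, σ_2 = -762/43, σ_3 = 2187/86, σ_4 = 0.
On [0, 2], S(x) = 2 + 187/43·x + 0·x² - 73/344·x³.
With x = 3/2: S(3/2) = 21485/2752.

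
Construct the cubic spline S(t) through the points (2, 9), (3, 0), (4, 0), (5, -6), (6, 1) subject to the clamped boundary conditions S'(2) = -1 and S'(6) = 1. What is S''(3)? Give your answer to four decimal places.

Write M_i for S''(x_i). With h_i = 1, 1, 1, 1 and divided differences Δ_i = -9, 0, -6, 7, the continuity of S' gives the tridiagonal system
  1·M_0 + 4·M_1 + 1·M_2 = 6(Δ_1 - Δ_0) = 54
  1·M_1 + 4·M_2 + 1·M_3 = 6(Δ_2 - Δ_1) = -36
  1·M_2 + 4·M_3 + 1·M_4 = 6(Δ_3 - Δ_2) = 78
Clamped end conditions give two more equations: 2h_0·M_0 + h_0·M_1 = 6(Δ_0 - S'(2)) = -48 and h_3·M_3 + 2h_3·M_4 = 6(S'(6) - Δ_3) = -36.
Forward elimination and back-substitution give M_0 = -271/7, M_1 = 206/7, M_2 = -25, M_3 = 242/7, M_4 = -247/7.

29.4286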